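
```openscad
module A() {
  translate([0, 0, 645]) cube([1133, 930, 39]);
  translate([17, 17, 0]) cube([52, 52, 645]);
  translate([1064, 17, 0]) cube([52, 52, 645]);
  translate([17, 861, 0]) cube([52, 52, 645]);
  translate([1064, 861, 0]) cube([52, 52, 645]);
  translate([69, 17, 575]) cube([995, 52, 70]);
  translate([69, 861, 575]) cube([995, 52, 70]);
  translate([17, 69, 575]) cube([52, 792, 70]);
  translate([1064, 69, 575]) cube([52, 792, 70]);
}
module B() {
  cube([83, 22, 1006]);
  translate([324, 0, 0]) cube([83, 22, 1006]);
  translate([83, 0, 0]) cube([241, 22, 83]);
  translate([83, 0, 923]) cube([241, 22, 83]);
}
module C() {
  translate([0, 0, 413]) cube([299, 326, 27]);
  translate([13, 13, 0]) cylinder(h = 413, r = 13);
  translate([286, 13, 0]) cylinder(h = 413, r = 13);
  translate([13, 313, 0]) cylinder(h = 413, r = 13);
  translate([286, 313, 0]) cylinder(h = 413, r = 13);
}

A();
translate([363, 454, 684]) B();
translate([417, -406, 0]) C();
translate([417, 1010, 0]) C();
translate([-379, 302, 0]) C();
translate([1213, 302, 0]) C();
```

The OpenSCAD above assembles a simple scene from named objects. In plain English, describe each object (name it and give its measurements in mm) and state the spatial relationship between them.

A is a table: top 1133 mm (x) × 930 mm (y), 39 mm thick, upper face at z = 684 mm, on four 52×52 mm square legs, each inset 17 mm from the nearest pair of top edges, running from z = 0 to the bottom of the top. Four apron rails, 52 mm thick and 70 mm tall, run between adjacent legs with their top edges flush with the underside of the top and their outer faces flush with the legs' outer faces.

B is a picture frame with a 241×840 mm rectangular opening (x by z) and a uniform 83 mm border on every side. Frame depth is 22 mm along y. It is built from two vertical stiles running the full outside height and two horizontal rails spanning the gap between the stiles.

C is a four-legged stool. The seat is 299×326 mm, 27 mm thick, top at z = 440 mm. It stands on four round legs, each 26 mm in diameter, from z = 0 to the seat underside, each leg's axis is inset half a diameter from the nearest pair of seat edges (so the leg's bounding box is flush with the corner).

The picture frame is on top of the table, centred. Four stools sit around the table at the −y, +y, −x, +x sides.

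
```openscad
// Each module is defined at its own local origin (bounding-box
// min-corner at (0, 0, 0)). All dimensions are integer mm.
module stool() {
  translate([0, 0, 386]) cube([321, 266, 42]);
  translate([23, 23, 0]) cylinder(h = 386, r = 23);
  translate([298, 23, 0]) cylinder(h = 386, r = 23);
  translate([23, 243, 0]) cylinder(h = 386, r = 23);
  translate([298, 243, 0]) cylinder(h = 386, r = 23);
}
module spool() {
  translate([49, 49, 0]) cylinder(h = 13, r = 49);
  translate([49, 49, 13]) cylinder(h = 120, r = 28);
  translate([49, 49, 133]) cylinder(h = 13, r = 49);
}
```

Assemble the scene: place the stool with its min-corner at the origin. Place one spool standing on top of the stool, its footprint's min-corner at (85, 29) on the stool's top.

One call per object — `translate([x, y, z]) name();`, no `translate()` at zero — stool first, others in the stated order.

stool();
translate([85, 29, 428]) spool();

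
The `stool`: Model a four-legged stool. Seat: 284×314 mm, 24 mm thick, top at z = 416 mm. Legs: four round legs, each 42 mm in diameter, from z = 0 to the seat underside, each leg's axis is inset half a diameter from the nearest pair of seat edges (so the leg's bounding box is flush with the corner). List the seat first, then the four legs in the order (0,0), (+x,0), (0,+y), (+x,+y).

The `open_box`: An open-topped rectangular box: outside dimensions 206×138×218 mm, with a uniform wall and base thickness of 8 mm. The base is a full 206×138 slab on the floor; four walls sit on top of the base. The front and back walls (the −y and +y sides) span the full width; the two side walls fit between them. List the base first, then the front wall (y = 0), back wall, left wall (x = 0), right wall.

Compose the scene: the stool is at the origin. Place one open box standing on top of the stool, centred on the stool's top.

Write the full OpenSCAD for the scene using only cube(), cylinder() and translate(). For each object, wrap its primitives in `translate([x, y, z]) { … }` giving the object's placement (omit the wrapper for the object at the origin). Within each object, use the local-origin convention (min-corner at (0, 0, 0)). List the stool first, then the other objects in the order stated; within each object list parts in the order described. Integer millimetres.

translate([0, 0, 392]) cube([284, 314, 24]);
translate([21, 21, 0]) cylinder(h = 392, r = 21);
translate([263, 21, 0]) cylinder(h = 392, r = 21);
translate([21, 293, 0]) cylinder(h = 392, r = 21);
translate([263, 293, 0]) cylinder(h = 392, r = 21);
translate([39, 88, 416]) {
  cube([206, 138, 8]);
  translate([0, 0, 8]) cube([206, 8, 210]);
  translate([0, 130, 8]) cube([206, 8, 210]);
  translate([0, 8, 8]) cube([8, 122, 210]);
  translate([198, 8, 8]) cube([8, 122, 210]);
}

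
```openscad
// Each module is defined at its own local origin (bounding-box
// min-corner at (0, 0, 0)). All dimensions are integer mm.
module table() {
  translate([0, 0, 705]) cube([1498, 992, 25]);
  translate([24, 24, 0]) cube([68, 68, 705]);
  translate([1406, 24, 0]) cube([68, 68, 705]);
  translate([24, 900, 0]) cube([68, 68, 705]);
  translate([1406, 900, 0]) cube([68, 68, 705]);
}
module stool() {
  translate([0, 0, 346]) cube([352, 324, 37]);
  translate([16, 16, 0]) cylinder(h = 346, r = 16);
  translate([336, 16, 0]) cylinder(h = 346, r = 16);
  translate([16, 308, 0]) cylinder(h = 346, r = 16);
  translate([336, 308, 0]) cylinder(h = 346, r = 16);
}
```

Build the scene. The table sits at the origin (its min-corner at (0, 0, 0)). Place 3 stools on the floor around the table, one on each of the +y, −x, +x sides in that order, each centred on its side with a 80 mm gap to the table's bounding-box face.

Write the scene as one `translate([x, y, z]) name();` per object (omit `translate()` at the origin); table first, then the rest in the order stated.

table();
translate([573, 1072, 0]) stool();
translate([-432, 334, 0]) stool();
translate([1578, 334, 0]) stool();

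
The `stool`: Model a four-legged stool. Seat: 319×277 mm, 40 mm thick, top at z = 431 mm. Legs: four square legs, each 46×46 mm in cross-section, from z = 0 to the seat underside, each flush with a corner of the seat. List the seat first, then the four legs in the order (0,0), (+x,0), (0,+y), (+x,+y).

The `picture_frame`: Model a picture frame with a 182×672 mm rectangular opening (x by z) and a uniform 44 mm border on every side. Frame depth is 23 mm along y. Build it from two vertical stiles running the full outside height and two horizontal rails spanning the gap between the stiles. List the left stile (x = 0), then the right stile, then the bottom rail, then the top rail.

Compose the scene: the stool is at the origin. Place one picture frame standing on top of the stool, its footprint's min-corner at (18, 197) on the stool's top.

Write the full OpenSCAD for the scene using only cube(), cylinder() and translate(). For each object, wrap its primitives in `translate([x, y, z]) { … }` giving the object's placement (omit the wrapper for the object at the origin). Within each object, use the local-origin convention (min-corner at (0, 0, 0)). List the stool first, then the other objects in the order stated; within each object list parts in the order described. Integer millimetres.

translate([0, 0, 391]) cube([319, 277, 40]);
cube([46, 46, 391]);
translate([273, 0, 0]) cube([46, 46, 391]);
translate([0, 231, 0]) cube([46, 46, 391]);
translate([273, 231, 0]) cube([46, 46, 391]);
translate([18, 197, 431]) {
  cube([44, 23, 760]);
  translate([226, 0, 0]) cube([44, 23, 760]);
  translate([44, 0, 0]) cube([182, 23, 44]);
  translate([44, 0, 716]) cube([182, 23, 44]);
}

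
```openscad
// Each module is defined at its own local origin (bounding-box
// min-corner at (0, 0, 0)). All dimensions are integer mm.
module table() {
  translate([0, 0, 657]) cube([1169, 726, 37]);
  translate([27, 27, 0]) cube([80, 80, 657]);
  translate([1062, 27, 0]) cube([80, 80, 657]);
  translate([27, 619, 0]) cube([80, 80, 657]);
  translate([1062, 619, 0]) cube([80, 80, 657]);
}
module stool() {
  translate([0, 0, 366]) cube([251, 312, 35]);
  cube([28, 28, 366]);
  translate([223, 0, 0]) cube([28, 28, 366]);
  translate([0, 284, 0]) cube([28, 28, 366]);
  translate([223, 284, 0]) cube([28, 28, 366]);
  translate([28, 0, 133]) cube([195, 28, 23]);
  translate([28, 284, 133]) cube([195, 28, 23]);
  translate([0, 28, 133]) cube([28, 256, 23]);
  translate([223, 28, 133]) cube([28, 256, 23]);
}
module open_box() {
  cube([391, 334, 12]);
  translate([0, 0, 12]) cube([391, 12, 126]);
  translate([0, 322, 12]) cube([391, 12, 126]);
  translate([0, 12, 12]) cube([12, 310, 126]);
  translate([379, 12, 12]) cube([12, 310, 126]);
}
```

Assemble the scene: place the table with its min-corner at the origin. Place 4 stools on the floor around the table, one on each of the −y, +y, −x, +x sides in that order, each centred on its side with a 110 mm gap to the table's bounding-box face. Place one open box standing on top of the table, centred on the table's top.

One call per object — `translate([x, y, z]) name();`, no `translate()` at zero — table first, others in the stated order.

table();
translate([459, -422, 0]) stool();
translate([459, 836, 0]) stool();
translate([-361, 207, 0]) stool();
translate([1279, 207, 0]) stool();
translate([389, 196, 694]) open_box();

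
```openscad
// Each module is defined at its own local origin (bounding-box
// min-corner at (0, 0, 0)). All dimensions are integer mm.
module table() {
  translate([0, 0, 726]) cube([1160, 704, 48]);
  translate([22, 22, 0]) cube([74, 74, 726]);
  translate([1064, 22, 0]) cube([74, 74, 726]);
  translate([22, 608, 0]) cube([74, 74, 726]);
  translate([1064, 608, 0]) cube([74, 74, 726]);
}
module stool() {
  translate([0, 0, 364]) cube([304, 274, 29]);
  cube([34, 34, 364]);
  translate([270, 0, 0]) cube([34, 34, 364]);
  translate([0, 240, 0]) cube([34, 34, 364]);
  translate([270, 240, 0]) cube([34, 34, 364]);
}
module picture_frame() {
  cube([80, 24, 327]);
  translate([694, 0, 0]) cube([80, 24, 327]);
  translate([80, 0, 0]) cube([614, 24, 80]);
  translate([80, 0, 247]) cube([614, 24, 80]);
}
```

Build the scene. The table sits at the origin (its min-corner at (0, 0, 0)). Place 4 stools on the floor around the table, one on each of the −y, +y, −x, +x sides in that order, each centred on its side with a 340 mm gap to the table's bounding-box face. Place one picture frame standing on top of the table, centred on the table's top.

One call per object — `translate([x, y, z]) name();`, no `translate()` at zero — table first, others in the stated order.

table();
translate([428, -614, 0]) stool();
translate([428, 1044, 0]) stool();
translate([-644, 215, 0]) stool();
translate([1500, 215, 0]) stool();
translate([193, 340, 774]) picture_frame();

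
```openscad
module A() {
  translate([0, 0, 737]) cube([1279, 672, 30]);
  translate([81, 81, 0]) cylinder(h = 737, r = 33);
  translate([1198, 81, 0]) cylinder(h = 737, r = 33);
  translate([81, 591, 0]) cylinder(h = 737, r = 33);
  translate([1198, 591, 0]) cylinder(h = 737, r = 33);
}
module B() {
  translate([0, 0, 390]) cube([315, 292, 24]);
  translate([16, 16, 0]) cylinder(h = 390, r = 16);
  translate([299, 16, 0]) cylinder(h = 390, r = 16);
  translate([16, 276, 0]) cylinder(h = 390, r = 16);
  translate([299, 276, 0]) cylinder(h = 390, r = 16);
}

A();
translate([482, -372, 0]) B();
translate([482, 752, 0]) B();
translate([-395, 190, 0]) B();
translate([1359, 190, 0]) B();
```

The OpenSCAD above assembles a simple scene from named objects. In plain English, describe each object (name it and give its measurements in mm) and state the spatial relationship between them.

A is a rectangular dining table. The top is 1279×672×30 mm with its upper surface at z = 767 mm. It stands on four round legs of 66 mm diameter, each leg's bounding box inset 48 mm from the nearest pair of top edges, running from the floor to the underside of the top.

B is a four-legged stool. The seat is a 315×292×24 mm slab whose top surface is at z = 414 mm; four round legs, each 32 mm in diameter, run from the floor (z = 0) to the underside of the seat, each leg's axis is inset half a diameter from the nearest pair of seat edges (so the leg's bounding box is flush with the corner).

Four stools sit around the table at the −y, +y, −x, +x sides.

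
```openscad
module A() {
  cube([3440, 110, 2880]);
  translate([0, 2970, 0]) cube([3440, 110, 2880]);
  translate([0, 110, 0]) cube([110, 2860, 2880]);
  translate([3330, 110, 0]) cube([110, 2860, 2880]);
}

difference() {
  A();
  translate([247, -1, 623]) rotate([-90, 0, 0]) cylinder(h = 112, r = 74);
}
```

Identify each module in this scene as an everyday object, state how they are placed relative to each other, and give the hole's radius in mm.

A is a house frame. The house frame has a circular hole through its front wall. The hole's radius is 74 mm.

The subtracted cylinder has r = 74 mm.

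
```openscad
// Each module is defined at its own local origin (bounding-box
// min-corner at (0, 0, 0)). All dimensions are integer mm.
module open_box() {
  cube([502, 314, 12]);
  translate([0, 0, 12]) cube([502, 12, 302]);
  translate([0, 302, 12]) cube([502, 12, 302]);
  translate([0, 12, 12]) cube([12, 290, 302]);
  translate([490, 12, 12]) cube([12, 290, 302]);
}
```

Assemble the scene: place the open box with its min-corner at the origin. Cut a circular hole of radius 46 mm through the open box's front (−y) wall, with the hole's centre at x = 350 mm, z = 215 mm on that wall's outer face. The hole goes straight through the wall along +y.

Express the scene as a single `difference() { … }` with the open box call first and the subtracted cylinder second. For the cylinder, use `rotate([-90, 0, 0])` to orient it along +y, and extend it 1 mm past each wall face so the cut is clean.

difference() {
  open_box();
  translate([350, -1, 215]) rotate([-90, 0, 0]) cylinder(h = 14, r = 46);
}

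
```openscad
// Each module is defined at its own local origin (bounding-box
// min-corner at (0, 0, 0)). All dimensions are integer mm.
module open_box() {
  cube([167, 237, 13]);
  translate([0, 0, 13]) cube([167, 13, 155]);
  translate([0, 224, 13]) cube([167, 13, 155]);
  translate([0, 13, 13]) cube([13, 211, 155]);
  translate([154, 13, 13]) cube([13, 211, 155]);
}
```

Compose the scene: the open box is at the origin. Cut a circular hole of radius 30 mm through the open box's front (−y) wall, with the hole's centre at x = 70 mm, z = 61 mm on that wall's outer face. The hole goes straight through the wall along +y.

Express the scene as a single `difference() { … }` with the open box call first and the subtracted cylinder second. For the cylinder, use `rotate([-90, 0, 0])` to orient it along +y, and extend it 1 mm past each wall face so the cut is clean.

difference() {
  open_box();
  translate([70, -1, 61]) rotate([-90, 0, 0]) cylinder(h = 15, r = 30);
}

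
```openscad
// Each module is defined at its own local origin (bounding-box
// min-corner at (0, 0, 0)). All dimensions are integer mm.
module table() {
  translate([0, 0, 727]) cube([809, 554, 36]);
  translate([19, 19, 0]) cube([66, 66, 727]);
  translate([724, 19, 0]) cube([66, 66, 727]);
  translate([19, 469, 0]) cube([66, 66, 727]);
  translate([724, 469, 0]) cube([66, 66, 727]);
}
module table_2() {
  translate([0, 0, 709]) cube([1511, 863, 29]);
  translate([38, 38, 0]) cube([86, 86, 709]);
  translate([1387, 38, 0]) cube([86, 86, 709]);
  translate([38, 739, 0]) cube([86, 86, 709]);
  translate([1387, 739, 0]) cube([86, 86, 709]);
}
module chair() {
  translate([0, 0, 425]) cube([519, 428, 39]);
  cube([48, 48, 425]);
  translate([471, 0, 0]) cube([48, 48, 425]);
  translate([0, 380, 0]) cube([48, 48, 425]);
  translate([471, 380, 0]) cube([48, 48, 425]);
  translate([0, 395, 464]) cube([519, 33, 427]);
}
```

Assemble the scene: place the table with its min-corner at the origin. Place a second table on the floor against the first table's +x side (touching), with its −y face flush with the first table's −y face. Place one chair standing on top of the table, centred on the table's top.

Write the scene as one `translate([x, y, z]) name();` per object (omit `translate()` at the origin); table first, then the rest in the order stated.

table();
translate([809, 0, 0]) table_2();
translate([145, 63, 763]) chair();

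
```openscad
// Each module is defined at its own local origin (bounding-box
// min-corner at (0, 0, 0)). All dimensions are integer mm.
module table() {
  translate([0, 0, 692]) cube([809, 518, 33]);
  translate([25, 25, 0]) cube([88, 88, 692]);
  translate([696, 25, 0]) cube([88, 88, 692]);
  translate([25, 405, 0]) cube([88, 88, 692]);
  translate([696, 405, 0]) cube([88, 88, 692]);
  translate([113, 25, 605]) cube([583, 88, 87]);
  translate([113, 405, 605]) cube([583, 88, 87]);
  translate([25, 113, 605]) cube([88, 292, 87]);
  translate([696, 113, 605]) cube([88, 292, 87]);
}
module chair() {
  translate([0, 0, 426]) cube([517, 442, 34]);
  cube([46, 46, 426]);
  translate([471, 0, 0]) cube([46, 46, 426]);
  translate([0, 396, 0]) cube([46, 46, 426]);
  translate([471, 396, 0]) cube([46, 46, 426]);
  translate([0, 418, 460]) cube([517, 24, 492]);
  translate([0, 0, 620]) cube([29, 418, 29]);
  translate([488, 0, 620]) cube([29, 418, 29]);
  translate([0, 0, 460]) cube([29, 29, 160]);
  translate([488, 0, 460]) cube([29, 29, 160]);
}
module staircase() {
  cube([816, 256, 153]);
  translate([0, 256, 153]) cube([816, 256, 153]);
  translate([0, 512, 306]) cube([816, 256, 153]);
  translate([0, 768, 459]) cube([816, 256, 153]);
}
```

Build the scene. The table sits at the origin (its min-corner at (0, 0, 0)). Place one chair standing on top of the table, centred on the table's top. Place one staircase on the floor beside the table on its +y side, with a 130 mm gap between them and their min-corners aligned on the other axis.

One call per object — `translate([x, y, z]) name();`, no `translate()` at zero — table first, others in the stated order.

table();
translate([146, 38, 725]) chair();
translate([0, 648, 0]) staircase();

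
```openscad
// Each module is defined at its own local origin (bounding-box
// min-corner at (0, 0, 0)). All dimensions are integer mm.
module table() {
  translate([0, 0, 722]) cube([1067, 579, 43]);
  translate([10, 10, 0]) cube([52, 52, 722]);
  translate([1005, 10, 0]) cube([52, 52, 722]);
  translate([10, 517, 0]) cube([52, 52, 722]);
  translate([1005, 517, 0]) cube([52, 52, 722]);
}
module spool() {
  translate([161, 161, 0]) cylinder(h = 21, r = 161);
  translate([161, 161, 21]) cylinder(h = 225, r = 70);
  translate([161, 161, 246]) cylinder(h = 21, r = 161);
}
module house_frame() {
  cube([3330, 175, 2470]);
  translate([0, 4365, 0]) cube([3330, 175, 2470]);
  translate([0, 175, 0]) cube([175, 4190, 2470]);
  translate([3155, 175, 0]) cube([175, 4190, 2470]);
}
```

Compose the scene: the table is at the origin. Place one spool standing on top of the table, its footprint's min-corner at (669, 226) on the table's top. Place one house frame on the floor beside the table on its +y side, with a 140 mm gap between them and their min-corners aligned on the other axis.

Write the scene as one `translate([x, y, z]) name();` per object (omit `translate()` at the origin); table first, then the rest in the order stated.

table();
translate([669, 226, 765]) spool();
translate([0, 719, 0]) house_frame();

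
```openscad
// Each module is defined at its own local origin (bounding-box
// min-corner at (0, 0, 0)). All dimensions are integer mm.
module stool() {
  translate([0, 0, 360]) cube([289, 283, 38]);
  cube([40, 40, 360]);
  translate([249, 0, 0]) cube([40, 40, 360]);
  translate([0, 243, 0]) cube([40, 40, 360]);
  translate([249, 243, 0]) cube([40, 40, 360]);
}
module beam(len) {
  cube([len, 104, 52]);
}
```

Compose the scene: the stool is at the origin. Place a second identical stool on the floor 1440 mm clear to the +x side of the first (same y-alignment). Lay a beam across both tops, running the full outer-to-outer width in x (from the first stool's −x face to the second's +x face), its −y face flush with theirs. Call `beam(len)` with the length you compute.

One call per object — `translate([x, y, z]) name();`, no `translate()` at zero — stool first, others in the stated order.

stool();
translate([1729, 0, 0]) stool();
translate([0, 0, 398]) beam(2018);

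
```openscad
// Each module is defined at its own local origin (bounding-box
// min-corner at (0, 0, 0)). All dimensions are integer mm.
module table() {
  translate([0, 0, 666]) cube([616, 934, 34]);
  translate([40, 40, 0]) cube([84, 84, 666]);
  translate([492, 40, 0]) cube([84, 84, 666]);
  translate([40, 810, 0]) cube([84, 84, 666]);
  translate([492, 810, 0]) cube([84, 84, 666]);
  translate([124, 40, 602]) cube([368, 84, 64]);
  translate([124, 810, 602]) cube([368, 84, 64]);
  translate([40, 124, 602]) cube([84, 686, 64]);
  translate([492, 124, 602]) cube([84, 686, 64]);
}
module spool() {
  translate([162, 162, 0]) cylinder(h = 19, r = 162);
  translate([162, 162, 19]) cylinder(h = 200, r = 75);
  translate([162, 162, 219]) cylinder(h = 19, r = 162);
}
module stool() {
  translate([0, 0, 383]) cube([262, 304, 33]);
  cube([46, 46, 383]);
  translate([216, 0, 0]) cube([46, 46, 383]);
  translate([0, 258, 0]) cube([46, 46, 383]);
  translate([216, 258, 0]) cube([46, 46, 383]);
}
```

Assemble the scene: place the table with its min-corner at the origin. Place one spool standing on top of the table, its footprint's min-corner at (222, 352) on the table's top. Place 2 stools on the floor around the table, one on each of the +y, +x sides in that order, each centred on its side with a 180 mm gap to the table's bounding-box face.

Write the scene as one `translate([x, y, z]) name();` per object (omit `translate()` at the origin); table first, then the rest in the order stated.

table();
translate([222, 352, 700]) spool();
translate([177, 1114, 0]) stool();
translate([796, 315, 0]) stool();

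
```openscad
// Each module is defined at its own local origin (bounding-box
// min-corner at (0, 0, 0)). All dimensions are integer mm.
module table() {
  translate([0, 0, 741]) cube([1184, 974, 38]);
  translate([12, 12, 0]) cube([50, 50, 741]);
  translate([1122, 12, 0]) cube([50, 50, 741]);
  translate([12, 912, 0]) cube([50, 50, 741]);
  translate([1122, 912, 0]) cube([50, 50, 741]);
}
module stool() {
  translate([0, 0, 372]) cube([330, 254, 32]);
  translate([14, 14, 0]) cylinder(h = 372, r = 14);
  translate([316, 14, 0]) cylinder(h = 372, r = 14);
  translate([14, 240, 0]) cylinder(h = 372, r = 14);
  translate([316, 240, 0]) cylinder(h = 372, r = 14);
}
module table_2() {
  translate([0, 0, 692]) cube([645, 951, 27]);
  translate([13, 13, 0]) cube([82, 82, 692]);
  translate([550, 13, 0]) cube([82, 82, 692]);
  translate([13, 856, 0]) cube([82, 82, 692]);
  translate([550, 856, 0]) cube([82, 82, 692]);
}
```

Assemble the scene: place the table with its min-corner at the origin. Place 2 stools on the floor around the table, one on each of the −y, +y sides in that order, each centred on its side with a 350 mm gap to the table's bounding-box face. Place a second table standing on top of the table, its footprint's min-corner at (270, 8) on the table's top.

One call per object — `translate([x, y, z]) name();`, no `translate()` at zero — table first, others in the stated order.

table();
translate([427, -604, 0]) stool();
translate([427, 1324, 0]) stool();
translate([270, 8, 779]) table_2();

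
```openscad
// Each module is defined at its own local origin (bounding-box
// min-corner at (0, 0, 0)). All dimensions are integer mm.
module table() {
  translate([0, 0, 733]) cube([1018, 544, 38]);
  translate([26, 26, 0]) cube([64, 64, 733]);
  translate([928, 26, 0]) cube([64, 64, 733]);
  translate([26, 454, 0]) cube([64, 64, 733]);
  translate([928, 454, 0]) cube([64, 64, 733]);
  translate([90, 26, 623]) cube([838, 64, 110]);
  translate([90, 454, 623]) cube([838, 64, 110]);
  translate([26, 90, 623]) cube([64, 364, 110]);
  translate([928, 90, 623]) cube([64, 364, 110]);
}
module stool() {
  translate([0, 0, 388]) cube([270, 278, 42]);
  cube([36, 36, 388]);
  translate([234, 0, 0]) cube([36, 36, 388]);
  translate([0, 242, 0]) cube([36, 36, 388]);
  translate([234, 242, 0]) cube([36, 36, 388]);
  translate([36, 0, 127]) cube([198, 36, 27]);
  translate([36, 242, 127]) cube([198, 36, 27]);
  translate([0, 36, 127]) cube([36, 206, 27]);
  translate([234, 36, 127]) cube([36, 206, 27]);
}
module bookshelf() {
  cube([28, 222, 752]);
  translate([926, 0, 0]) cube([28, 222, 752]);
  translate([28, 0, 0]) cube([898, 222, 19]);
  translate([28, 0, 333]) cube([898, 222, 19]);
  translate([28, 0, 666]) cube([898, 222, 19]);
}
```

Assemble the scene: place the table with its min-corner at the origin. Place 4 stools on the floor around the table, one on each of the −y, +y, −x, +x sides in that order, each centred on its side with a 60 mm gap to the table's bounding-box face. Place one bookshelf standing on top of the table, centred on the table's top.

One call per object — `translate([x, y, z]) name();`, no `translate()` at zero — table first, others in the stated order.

table();
translate([374, -338, 0]) stool();
translate([374, 604, 0]) stool();
translate([-330, 133, 0]) stool();
translate([1078, 133, 0]) stool();
translate([32, 161, 771]) bookshelf();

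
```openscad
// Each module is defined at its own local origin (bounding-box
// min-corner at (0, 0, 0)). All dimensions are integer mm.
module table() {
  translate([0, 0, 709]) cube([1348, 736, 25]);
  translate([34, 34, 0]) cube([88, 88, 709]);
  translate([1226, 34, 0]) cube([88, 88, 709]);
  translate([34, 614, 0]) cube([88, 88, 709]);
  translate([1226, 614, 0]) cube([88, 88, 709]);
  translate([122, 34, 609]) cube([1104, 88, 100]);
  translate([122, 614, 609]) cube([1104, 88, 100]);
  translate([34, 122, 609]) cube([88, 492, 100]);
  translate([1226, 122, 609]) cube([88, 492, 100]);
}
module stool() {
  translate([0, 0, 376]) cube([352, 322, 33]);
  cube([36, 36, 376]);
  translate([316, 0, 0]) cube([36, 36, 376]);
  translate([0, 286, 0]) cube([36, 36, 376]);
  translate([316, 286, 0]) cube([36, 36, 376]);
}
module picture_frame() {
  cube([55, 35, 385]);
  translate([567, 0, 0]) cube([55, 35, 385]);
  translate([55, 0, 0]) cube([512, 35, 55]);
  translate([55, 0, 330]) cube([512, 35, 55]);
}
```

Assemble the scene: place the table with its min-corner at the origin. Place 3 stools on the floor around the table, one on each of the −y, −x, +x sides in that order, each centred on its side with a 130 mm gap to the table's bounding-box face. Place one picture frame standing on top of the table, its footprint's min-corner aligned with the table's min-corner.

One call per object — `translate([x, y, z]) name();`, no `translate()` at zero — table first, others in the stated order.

table();
translate([498, -452, 0]) stool();
translate([-482, 207, 0]) stool();
translate([1478, 207, 0]) stool();
translate([0, 0, 734]) picture_frame();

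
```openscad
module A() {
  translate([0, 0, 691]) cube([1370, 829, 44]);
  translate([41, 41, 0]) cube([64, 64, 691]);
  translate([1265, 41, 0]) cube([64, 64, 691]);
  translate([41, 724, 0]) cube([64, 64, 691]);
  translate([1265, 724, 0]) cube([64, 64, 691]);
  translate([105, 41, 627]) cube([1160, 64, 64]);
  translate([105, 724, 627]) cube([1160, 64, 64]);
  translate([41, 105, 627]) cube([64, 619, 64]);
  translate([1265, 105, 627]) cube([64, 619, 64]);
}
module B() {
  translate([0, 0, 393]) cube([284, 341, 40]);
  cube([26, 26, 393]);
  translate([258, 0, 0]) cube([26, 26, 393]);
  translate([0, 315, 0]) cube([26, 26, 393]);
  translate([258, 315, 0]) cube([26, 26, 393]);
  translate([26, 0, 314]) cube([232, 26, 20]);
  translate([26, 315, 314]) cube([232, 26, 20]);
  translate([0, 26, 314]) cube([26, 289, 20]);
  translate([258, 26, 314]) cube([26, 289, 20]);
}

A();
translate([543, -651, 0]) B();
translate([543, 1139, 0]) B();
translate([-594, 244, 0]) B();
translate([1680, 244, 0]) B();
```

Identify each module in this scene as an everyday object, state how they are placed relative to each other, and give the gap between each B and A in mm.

A is a table. B is a stool. Four stools sit around the table at the −y, +y, −x, +x sides. The gap between each stool and the table is 310 mm.

Each stool's nearest face is 310 mm from the table's bounding box.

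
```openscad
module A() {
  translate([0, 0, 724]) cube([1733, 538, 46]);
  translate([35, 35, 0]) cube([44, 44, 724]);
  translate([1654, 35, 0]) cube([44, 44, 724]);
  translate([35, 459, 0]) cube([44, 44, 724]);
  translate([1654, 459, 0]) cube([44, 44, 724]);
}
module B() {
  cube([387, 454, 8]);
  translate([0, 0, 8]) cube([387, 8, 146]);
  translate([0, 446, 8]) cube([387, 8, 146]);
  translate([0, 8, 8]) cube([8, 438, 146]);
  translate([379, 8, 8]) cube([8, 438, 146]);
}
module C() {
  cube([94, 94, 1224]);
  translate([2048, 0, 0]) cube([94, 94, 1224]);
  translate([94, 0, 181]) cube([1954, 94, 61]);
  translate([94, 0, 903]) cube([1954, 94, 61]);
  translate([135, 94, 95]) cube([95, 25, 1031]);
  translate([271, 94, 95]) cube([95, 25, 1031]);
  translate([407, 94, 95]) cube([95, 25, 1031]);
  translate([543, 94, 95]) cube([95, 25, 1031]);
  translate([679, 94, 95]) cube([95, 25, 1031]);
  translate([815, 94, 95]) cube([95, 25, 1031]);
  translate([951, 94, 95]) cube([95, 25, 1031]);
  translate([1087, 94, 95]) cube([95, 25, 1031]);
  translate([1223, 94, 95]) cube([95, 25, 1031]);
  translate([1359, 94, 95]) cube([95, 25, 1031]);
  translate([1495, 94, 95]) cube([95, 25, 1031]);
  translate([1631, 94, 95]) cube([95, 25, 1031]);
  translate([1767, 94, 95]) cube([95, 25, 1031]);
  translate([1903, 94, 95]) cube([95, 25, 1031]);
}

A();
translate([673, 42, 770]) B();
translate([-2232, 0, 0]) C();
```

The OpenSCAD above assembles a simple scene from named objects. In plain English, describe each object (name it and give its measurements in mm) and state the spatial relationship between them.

A is a table: top 1733 mm (x) × 538 mm (y), 46 mm thick, upper face at z = 770 mm, on four 44×44 mm square legs, each inset 35 mm from the nearest pair of top edges, running from z = 0 to the bottom of the top.

B is an open storage box with external size 387×454×154 mm and wall thickness 8 mm (the base is also 8 mm thick). The base covers the whole footprint; the four walls stand on the base, with the y-facing walls full-width and the x-facing walls fitting between their inner faces.

C is a fence section. Two 94×94 mm posts, 1224 mm tall, stand on the floor with a clear span of 1954 mm between their inner faces. Two horizontal rails of 94×61 mm section span the gap between the posts with their undersides at z = 181 mm and z = 903 mm, flush with the posts' −y face. 14 pickets, each 95 mm wide, 25 mm thick and 1031 mm tall, are fixed to the +y face of the rails with their bottoms at z = 95 mm, evenly spaced across the span with equal gaps (rounded down to the nearest mm) at the −x end and between each pair — any rounding remainder accumulates at the +x end.

The open box is on top of the table, centred. The fence section is on the floor beside the table on its −x side.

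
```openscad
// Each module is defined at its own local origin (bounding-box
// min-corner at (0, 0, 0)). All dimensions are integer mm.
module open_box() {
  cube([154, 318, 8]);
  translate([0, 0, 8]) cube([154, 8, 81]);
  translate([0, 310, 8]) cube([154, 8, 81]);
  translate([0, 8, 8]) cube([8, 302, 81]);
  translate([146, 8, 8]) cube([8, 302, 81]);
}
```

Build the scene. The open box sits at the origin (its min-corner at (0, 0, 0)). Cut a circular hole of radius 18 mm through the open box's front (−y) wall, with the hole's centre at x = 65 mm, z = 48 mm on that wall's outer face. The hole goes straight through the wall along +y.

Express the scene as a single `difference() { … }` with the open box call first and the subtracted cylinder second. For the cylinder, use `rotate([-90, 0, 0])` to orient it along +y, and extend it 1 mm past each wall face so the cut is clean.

difference() {
  open_box();
  translate([65, -1, 48]) rotate([-90, 0, 0]) cylinder(h = 10, r = 18);
}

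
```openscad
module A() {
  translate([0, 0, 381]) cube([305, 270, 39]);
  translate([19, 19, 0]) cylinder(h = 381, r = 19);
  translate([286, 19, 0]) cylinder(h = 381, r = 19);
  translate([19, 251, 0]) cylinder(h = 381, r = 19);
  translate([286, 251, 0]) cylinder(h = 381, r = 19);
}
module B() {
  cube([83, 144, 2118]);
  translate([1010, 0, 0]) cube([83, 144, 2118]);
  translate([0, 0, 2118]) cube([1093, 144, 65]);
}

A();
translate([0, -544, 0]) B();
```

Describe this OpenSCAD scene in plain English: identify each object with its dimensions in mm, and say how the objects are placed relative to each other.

A is a four-legged stool. The seat is a 305×270×39 mm slab whose top surface is at z = 420 mm; four round legs, each 38 mm in diameter, run from the floor (z = 0) to the underside of the seat, each leg's axis is inset half a diameter from the nearest pair of seat edges (so the leg's bounding box is flush with the corner).

B is a rectangular door frame: two vertical jambs of 83×144 mm section, 2118 mm tall, with a clear opening 927 mm wide between their inner faces. A header 65 mm tall and 144 mm deep lies on top of the jambs and spans the full outside width.

The door frame is on the floor beside the stool on its −y side.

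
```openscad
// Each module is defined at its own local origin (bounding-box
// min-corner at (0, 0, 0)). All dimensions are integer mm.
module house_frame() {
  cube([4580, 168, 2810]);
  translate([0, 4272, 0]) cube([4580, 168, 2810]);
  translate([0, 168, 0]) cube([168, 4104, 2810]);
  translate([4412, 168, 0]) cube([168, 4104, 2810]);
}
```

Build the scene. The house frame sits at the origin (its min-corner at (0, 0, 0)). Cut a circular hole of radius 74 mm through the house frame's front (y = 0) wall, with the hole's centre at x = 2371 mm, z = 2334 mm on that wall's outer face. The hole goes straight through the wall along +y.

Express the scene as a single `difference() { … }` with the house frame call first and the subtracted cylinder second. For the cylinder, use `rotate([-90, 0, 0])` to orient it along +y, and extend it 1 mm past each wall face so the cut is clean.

difference() {
  house_frame();
  translate([2371, -1, 2334]) rotate([-90, 0, 0]) cylinder(h = 170, r = 74);
}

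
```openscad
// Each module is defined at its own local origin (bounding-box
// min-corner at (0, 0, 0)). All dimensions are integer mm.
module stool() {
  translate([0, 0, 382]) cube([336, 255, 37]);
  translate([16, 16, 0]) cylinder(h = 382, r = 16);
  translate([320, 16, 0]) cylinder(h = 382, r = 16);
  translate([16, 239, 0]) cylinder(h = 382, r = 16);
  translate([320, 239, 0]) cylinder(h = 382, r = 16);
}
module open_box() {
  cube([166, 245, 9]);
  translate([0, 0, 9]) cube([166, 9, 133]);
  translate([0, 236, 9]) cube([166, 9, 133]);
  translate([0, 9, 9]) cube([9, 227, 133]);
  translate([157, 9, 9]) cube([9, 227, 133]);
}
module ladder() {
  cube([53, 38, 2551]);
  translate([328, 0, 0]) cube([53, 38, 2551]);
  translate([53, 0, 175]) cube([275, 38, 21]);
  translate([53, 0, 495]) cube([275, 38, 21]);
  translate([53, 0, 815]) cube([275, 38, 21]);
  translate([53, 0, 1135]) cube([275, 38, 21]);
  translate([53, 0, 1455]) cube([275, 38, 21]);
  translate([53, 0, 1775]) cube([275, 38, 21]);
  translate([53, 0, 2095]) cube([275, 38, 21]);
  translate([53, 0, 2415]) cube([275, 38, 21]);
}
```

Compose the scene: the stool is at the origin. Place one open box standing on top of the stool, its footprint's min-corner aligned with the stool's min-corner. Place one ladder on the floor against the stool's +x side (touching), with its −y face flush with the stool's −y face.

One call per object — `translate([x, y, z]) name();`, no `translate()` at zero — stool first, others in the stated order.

stool();
translate([0, 0, 419]) open_box();
translate([336, 0, 0]) ladder();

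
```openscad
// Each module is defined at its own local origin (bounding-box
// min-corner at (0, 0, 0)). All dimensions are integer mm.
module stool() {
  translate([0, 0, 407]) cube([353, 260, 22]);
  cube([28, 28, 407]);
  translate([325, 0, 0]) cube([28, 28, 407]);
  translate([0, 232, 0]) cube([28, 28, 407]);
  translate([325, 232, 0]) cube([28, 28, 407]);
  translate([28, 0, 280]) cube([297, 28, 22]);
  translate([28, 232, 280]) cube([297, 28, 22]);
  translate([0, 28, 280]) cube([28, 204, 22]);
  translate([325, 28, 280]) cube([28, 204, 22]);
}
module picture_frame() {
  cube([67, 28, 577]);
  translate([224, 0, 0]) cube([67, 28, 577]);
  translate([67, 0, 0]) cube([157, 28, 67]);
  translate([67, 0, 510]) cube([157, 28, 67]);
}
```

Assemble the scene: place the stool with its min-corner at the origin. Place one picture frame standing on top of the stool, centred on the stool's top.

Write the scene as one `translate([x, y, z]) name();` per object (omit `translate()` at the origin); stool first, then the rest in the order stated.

stool();
translate([31, 116, 429]) picture_frame();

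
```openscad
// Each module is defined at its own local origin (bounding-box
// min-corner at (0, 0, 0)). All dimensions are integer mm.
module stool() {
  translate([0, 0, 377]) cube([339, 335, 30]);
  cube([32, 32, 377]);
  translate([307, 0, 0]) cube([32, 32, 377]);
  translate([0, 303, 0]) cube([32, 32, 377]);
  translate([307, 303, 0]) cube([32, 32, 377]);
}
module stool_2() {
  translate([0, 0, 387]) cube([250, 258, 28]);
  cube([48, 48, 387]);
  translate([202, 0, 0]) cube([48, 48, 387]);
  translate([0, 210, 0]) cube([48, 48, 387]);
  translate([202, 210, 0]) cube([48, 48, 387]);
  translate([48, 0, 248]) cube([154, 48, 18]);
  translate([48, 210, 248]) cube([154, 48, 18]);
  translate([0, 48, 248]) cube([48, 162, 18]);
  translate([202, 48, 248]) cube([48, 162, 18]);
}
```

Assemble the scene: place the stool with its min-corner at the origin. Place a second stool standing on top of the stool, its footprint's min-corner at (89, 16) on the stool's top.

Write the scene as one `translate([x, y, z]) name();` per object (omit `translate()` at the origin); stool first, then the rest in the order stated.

stool();
translate([89, 16, 407]) stool_2();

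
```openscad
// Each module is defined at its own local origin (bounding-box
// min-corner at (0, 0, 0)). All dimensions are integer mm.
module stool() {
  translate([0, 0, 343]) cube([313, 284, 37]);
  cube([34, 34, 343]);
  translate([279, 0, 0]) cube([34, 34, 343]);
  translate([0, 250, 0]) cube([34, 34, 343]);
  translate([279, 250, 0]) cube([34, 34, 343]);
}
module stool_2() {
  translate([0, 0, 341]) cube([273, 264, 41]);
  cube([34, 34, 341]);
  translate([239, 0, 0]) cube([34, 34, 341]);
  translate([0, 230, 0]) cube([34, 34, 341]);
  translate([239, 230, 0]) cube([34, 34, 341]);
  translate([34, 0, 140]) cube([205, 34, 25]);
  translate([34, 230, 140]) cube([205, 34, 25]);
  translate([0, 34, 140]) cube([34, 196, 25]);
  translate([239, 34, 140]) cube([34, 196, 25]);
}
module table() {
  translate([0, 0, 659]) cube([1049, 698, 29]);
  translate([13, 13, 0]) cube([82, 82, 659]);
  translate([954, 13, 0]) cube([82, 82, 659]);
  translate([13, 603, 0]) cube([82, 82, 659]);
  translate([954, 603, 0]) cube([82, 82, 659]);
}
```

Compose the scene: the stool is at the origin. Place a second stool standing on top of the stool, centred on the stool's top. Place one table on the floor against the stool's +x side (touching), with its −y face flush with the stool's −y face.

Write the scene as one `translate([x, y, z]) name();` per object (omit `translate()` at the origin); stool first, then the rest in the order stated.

stool();
translate([20, 10, 380]) stool_2();
translate([313, 0, 0]) table();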